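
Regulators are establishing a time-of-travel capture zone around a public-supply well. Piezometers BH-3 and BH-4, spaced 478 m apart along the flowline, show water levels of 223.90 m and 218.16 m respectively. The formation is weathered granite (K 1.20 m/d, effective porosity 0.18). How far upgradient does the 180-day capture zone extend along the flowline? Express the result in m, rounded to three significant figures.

Hydraulic gradient i = (223.90 − 218.16) / 478 = 5.74 / 478 = 0.01201
Specific discharge q = 1.20 × 0.01201 = 0.01441 m/d
Average linear velocity = 0.01441 / 0.18 = 0.08006 m/d
L = v × T = 0.08006 × 180 = 14.41 m

14.4 m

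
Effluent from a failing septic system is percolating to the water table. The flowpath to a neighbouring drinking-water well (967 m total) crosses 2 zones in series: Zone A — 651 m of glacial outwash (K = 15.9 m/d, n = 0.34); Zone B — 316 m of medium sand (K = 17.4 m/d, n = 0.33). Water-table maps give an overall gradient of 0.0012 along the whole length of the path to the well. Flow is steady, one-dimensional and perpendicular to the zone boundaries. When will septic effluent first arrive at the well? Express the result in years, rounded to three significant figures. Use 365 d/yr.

For zones in series the flux q is common to all zones; the equivalent conductivity is the harmonic (thickness-weighted) mean, K_eq = L_total / Σ(L_j/K_j).
Σ(L/K) = 651/15.9 + 316/17.4 = 40.94 + 18.16 = 59.10 d
K_eq = L_total / Σ(L/K) = 967 / 59.10 = 16.36 m/d
q = K_eq · i = 16.36 × 0.0012 = 0.01963 m/d (same in every zone)
Zone A: v = q/n = 0.01963/0.34 = 0.05774 m/d → t_A = 651/0.05774 = 11270 d
Zone B: v = q/n = 0.01963/0.33 = 0.05949 m/d → t_B = 316/0.05949 = 5311 d
Total t = 11270 + 5311 = 16590 d
   = 16590 / 365 = 45.4 yr

45.4 years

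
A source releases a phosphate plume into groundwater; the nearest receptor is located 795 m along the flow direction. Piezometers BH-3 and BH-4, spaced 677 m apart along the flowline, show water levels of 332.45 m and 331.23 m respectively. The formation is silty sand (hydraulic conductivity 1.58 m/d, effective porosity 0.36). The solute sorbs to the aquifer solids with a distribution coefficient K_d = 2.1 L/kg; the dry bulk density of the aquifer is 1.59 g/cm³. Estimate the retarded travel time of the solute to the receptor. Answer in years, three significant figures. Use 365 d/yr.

Hydraulic gradient i = (332.45 − 331.23) / 677 = 1.22 / 677 = 0.001802
Specific discharge q = 1.58 × 0.001802 = 0.002847 m/d
Average linear velocity = 0.002847 / 0.36 = 0.007909 m/d
Retardation R = 1 + ρ_b·K_d/n = 1 + 1.59×2.1/0.36 = 10.28
Contaminant velocity v_c = v/R = 0.007909/10.28 = 7.697e-4 m/d
t = L/v_c = 795/7.697e-4 = 1.033e6 d
   = 1.033e6/365 = 2830 yr

2830 years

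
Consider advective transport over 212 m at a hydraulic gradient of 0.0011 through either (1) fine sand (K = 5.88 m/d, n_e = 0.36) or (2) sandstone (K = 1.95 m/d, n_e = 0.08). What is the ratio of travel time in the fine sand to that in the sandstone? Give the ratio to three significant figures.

1.49

Unit 1 (fine sand): v = 5.88×0.0011/0.36 = 0.01797 m/d, t = 212/0.01797 = 11800 d
Unit 2 (sandstone): v = 1.95×0.0011/0.08 = 0.02681 m/d, t = 212/0.02681 = 7907 d
t(fine sand) / t(sandstone) = 11800/7907 = 1.49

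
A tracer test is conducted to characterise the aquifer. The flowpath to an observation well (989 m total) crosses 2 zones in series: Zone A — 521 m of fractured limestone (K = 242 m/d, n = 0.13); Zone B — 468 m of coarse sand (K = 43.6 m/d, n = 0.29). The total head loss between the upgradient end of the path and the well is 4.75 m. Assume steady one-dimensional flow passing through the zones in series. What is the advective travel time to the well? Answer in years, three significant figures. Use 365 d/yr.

Continuity: the same q passes through each zone, so ΔH = q·Σ(L_j/K_j) — the zones act as resistances in series.
Σ(L/K) = 521/242 + 468/43.6 = 2.153 + 10.73 = 12.89 d
q = ΔH / Σ(L/K) = 4.75 / 12.89 = 0.3686 m/d (same in every zone)
Zone A: v = q/n = 0.3686/0.13 = 2.835 m/d → t_A = 521/2.835 = 183.8 d
Zone B: v = q/n = 0.3686/0.29 = 1.271 m/d → t_B = 468/1.271 = 368.2 d
Total t = 183.8 + 368.2 = 552.0 d
   = 552.0 / 365 = 1.51 yr

1.51 years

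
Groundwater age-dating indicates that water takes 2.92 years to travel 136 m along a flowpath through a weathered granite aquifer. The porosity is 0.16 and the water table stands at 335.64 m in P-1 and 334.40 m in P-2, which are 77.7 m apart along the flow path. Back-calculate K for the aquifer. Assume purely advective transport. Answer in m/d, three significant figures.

1.28 m/d

Hydraulic gradient i = (335.64 − 334.40) / 77.7 = 1.24 / 77.7 = 0.01596
t = 2.92 years = 1066 d
v = L / t = 136 / 1066 = 0.1276 m/d
K = v · n / i = 0.1276 × 0.16 / 0.01596 = 1.28 m/d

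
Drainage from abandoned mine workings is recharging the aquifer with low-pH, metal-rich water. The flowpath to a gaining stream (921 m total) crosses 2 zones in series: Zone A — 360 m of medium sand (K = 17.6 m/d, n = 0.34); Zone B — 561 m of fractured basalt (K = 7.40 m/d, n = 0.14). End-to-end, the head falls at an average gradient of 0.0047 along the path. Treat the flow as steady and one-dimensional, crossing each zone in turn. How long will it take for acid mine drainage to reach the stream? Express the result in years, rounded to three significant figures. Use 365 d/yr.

For zones in series the flux q is common to all zones; the equivalent conductivity is the harmonic (thickness-weighted) mean, K_eq = L_total / Σ(L_j/K_j).
Σ(L/K) = 360/17.6 + 561/7.40 = 20.45 + 75.81 = 96.27 d
K_eq = L_total / Σ(L/K) = 921 / 96.27 = 9.567 m/d
q = K_eq · i = 9.567 × 0.0047 = 0.04497 m/d (same in every zone)
Zone A: v = q/n = 0.04497/0.34 = 0.1323 m/d → t_A = 360/0.1323 = 2722 d
Zone B: v = q/n = 0.04497/0.14 = 0.3212 m/d → t_B = 561/0.3212 = 1747 d
Total t = 2722 + 1747 = 4469 d
   = 4469 / 365 = 12.2 yr

12.2 years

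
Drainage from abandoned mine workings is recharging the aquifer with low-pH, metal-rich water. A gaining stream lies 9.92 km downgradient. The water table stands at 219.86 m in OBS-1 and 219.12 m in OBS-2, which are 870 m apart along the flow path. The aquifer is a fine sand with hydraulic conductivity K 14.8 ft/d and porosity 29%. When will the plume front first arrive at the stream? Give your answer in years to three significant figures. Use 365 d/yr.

2050 years

Hydraulic gradient i = (219.86 − 219.12) / 870 = 0.74 / 870 = 8.506e-4
K = 14.8 ft/d × 0.3048 = 4.511 m/d
Specific discharge q = 4.511 × 8.506e-4 = 0.003837 m/d
v_s = q/n_e = 0.003837/0.29 = 0.01323 m/d
L = 9.92 km = 9920 m
t = L / v = 9920 / 0.01323 = 749800 d
   = 749800 / 365 = 2050 yr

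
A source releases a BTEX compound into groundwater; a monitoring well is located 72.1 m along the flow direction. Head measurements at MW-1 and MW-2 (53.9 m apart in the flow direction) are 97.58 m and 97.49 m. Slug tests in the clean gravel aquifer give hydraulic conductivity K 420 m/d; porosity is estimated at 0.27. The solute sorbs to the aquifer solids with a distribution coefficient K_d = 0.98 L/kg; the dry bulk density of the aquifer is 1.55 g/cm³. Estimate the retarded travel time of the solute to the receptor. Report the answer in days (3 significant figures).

184 days

Hydraulic gradient i = (97.58 − 97.49) / 53.9 = 0.09 / 53.9 = 0.001670
Specific discharge q = 420 × 0.001670 = 0.7013 m/d
Seepage velocity v = q / n = 0.7013 / 0.27 = 2.597 m/d
Retardation R = 1 + ρ_b·K_d/n = 1 + 1.55×0.98/0.27 = 6.626
Contaminant velocity v_c = v/R = 2.597/6.626 = 0.3920 m/d
t = L/v_c = 72.1/0.3920 = 183.9 d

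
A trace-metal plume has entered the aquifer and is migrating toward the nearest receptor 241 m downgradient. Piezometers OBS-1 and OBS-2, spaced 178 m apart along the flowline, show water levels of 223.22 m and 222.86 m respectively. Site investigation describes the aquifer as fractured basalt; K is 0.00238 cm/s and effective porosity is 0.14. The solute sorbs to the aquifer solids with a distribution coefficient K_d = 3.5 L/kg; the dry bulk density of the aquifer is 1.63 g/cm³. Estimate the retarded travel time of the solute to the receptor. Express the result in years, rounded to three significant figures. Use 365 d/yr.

928 years

Hydraulic gradient i = (223.22 − 222.86) / 178 = 0.36 / 178 = 0.002022
K = 0.00238 cm/s × 864 = 2.056 m/d
q = Ki = 2.056 × 0.002022 = 0.004159 m/d
v_s = q/n_e = 0.004159/0.14 = 0.02971 m/d
Retardation R = 1 + ρ_b·K_d/n = 1 + 1.63×3.5/0.14 = 41.75
Contaminant velocity v_c = v/R = 0.02971/41.75 = 7.115e-4 m/d
t = L/v_c = 241/7.115e-4 = 338700 d
   = 338700/365 = 928 yr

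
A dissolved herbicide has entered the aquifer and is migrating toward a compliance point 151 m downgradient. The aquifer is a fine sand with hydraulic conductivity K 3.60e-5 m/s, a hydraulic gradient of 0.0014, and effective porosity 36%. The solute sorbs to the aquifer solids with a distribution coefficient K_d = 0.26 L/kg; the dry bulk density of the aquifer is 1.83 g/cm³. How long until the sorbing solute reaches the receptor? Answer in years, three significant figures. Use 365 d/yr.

79.4 years

K = 3.60e-5 m/s × 86400 s/d = 3.110 m/d
Darcy flux q = K·i = 3.110 × 0.0014 = 0.004355 m/d
Seepage velocity v = q / n = 0.004355 / 0.36 = 0.01210 m/d
Retardation R = 1 + ρ_b·K_d/n = 1 + 1.83×0.26/0.36 = 2.322
Contaminant velocity v_c = v/R = 0.01210/2.322 = 0.005210 m/d
t = L/v_c = 151/0.005210 = 28980 d
   = 28980/365 = 79.4 yr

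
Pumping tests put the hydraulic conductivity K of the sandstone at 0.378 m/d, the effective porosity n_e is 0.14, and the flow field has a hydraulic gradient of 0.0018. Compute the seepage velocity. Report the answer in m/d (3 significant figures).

Darcy flux q = K·i = 0.378 × 0.0018 = 6.804e-4 m/d
Seepage velocity v = q / n = 6.804e-4 / 0.14 = 0.004860 m/d

0.00486 m/d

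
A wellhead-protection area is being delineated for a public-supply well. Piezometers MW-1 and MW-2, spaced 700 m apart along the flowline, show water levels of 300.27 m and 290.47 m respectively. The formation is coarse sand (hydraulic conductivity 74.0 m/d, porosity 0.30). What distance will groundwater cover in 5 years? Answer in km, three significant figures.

6.30 km

Hydraulic gradient i = (300.27 − 290.47) / 700 = 9.80 / 700 = 0.01400
Darcy flux q = K·i = 74.0 × 0.01400 = 1.036 m/d
v = Ki/n = 74.0·0.01400/0.30 = 3.453 m/d
T = 5 yr × 365 = 1825 d
L = v × T = 3.453 × 1825 = 6302 m
   = 6.30 km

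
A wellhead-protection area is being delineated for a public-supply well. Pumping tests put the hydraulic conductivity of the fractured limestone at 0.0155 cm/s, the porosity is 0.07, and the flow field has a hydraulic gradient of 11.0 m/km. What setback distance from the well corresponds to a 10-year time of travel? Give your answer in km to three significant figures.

7.68 km

K = 0.0155 cm/s × 864 = 13.39 m/d
Specific discharge q = 13.39 × 0.011 = 0.1473 m/d
v_s = q/n_e = 0.1473/0.07 = 2.104 m/d
T = 10 yr × 365 = 3650 d
L = v × T = 2.104 × 3650 = 7681 m
   = 7.68 km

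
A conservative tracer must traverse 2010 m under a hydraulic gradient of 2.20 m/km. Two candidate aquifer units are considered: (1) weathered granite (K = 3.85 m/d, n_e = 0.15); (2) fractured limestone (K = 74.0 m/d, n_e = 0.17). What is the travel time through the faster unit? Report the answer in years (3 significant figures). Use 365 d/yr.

Unit 1 (weathered granite): v = 3.85×0.0022/0.15 = 0.05647 m/d, t = 2010/0.05647 = 35600 d
Unit 2 (fractured limestone): v = 74.0×0.0022/0.17 = 0.9576 m/d, t = 2010/0.9576 = 2099 d
Faster: 2099 d / 365 = 5.75 yr

5.75 years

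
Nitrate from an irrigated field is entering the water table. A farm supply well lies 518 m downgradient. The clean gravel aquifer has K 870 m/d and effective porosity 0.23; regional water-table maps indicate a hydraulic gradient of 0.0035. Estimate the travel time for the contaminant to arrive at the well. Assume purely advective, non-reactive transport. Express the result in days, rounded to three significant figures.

39.1 days

q = Ki = 870 × 0.0035 = 3.045 m/d
Seepage velocity v = q / n = 3.045 / 0.23 = 13.24 m/d
t = L / v = 518 / 13.24 = 39.13 d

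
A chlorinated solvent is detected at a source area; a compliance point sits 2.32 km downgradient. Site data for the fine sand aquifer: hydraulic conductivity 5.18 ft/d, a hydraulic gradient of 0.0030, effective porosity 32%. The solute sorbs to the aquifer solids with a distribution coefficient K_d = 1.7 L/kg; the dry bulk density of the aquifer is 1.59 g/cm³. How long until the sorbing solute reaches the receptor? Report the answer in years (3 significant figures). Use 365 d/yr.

K = 5.18 ft/d × 0.3048 = 1.579 m/d
Specific discharge q = 1.579 × 0.0030 = 0.004737 m/d
v_s = q/n_e = 0.004737/0.32 = 0.01480 m/d
Retardation R = 1 + ρ_b·K_d/n = 1 + 1.59×1.7/0.32 = 9.447
Contaminant velocity v_c = v/R = 0.01480/9.447 = 0.001567 m/d
L = 2.32 km = 2320 m
t = L/v_c = 2320/0.001567 = 1.481e6 d
   = 1.481e6/365 = 4060 yr

4060 years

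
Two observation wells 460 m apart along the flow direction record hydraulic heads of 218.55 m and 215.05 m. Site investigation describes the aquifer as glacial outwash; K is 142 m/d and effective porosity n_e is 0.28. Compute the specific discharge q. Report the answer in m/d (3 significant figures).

1.08 m/d

Hydraulic gradient i = (218.55 − 215.05) / 460 = 3.50 / 460 = 0.007609
q = Ki = 142 × 0.007609 = 1.080 m/d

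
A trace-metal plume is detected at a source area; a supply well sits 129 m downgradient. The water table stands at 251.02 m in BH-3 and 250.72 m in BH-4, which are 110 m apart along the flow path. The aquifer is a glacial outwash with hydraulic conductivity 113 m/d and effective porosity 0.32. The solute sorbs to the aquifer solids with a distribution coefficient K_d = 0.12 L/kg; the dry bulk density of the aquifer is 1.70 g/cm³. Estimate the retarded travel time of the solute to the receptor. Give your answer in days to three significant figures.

219 days

Hydraulic gradient i = (251.02 − 250.72) / 110 = 0.30 / 110 = 0.002727
q = Ki = 113 × 0.002727 = 0.3082 m/d
v_s = q/n_e = 0.3082/0.32 = 0.9631 m/d
Retardation R = 1 + ρ_b·K_d/n = 1 + 1.70×0.12/0.32 = 1.638
Contaminant velocity v_c = v/R = 0.9631/1.638 = 0.5881 m/d
t = L/v_c = 129/0.5881 = 219.3 d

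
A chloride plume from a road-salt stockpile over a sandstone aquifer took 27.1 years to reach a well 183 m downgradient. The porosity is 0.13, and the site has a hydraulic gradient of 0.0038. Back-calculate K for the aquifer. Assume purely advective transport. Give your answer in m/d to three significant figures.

0.633 m/d

t = 27.1 years = 9892 d
v = L / t = 183 / 9892 = 0.01850 m/d
K = v · n / i = 0.01850 × 0.13 / 0.0038 = 0.633 m/d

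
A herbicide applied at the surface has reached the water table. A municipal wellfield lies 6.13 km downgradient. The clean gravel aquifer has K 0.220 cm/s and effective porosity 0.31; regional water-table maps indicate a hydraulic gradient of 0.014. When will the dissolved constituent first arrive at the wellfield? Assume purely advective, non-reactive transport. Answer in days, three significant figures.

714 days

K = 0.220 cm/s × 864 = 190.1 m/d
q = Ki = 190.1 × 0.014 = 2.661 m/d
Average linear velocity = 2.661 / 0.31 = 8.584 m/d
L = 6.13 km = 6130 m
t = L / v = 6130 / 8.584 = 714.1 d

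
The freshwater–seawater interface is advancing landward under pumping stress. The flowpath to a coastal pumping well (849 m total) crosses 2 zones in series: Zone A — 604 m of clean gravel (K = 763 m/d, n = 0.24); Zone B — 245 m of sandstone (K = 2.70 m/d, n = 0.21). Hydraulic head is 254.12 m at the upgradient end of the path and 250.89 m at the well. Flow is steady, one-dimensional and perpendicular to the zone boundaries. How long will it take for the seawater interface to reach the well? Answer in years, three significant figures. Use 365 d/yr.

15.2 years

Total head drop ΔH = 254.12 − 250.89 = 3.23 m
Steady 1-D flow in series ⇒ the Darcy flux q is identical in every zone and the zone head losses add (resistances L/K in series).
Σ(L/K) = 604/763 + 245/2.70 = 0.7916 + 90.74 = 91.53 d
q = ΔH / Σ(L/K) = 3.23 / 91.53 = 0.03529 m/d (same in every zone)
Zone A: v = q/n = 0.03529/0.24 = 0.1470 m/d → t_A = 604/0.1470 = 4108 d
Zone B: v = q/n = 0.03529/0.21 = 0.1680 m/d → t_B = 245/0.1680 = 1458 d
Total t = 4108 + 1458 = 5566 d
   = 5566 / 365 = 15.2 yr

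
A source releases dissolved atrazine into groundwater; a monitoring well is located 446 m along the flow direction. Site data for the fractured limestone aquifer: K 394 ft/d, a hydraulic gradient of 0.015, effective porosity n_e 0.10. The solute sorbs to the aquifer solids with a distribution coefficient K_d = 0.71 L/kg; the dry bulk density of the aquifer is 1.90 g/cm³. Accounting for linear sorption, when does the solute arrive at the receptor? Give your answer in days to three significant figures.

K = 394 ft/d × 0.3048 = 120.1 m/d
Darcy flux q = K·i = 120.1 × 0.015 = 1.801 m/d
v = Ki/n = 120.1·0.015/0.10 = 18.01 m/d
Retardation R = 1 + ρ_b·K_d/n = 1 + 1.90×0.71/0.10 = 14.49
Contaminant velocity v_c = v/R = 18.01/14.49 = 1.243 m/d
t = L/v_c = 446/1.243 = 358.8 d

359 days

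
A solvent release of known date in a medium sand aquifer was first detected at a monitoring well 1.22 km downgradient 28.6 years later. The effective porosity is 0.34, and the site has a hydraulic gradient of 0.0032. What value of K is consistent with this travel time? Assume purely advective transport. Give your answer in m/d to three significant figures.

12.4 m/d

t = 28.6 years = 10440 d
L = 1.22 km = 1220 m
v = L / t = 1220 / 10440 = 0.1169 m/d
K = v · n / i = 0.1169 × 0.34 / 0.0032 = 12.4 m/d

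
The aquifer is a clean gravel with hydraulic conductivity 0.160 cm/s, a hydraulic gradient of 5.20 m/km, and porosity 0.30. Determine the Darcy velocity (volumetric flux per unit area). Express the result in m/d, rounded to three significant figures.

K = 0.160 cm/s × 864 = 138.2 m/d
Darcy flux q = K·i = 138.2 × 0.0052 = 0.7188 m/d

0.719 m/d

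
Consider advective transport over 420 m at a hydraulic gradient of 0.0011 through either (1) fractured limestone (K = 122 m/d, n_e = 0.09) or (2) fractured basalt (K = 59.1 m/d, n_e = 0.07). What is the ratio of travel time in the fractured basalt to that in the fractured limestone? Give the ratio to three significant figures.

1.61

Unit 1 (fractured limestone): v = 122×0.0011/0.09 = 1.491 m/d, t = 420/1.491 = 281.7 d
Unit 2 (fractured basalt): v = 59.1×0.0011/0.07 = 0.9287 m/d, t = 420/0.9287 = 452.2 d
t(fractured basalt) / t(fractured limestone) = 452.2/281.7 = 1.61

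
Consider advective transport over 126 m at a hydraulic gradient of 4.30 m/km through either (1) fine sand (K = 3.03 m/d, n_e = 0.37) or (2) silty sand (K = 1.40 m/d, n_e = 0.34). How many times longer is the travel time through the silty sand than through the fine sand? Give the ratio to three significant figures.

Unit 1 (fine sand): v = 3.03×0.0043/0.37 = 0.03521 m/d, t = 126/0.03521 = 3578 d
Unit 2 (silty sand): v = 1.40×0.0043/0.34 = 0.01771 m/d, t = 126/0.01771 = 7116 d
t(silty sand) / t(fine sand) = 7116/3578 = 1.99

1.99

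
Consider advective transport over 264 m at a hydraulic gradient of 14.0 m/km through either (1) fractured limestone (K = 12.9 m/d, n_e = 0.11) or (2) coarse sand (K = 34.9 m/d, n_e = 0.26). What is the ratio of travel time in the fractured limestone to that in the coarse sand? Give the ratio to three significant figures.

1.14

Unit 1 (fractured limestone): v = 12.9×0.014/0.11 = 1.642 m/d, t = 264/1.642 = 160.8 d
Unit 2 (coarse sand): v = 34.9×0.014/0.26 = 1.879 m/d, t = 264/1.879 = 140.5 d
t(fractured limestone) / t(coarse sand) = 160.8/140.5 = 1.14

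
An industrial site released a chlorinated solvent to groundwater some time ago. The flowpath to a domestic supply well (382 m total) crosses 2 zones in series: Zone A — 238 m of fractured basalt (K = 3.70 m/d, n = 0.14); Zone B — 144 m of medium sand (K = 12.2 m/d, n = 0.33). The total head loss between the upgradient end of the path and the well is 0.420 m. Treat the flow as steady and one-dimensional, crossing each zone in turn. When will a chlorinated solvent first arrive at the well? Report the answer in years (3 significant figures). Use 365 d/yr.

Continuity: the same q passes through each zone, so ΔH = q·Σ(L_j/K_j) — the zones act as resistances in series.
Σ(L/K) = 238/3.70 + 144/12.2 = 64.32 + 11.80 = 76.13 d
q = ΔH / Σ(L/K) = 0.420 / 76.13 = 0.005517 m/d (same in every zone)
Zone A: v = q/n = 0.005517/0.14 = 0.03941 m/d → t_A = 238/0.03941 = 6039 d
Zone B: v = q/n = 0.005517/0.33 = 0.01672 m/d → t_B = 144/0.01672 = 8613 d
Total t = 6039 + 8613 = 14650 d
   = 14650 / 365 = 40.1 yr

40.1 years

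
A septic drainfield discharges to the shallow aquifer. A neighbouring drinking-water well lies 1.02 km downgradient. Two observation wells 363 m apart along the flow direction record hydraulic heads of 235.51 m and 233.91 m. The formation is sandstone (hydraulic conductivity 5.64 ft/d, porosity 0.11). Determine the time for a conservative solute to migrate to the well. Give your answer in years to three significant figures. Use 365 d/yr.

40.6 years

Hydraulic gradient i = (235.51 − 233.91) / 363 = 1.60 / 363 = 0.004408
K = 5.64 ft/d × 0.3048 = 1.719 m/d
Specific discharge q = 1.719 × 0.004408 = 0.007577 m/d
Seepage velocity v = q / n = 0.007577 / 0.11 = 0.06888 m/d
L = 1.02 km = 1020 m
t = L / v = 1020 / 0.06888 = 14810 d
   = 14810 / 365 = 40.6 yr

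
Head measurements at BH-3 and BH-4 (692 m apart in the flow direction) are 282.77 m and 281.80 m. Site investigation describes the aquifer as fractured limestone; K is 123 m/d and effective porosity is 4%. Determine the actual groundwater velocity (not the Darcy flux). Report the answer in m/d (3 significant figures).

Hydraulic gradient i = (282.77 − 281.80) / 692 = 0.97 / 692 = 0.001402
q = Ki = 123 × 0.001402 = 0.1724 m/d
v_s = q/n_e = 0.1724/0.04 = 4.310 m/d

4.31 m/d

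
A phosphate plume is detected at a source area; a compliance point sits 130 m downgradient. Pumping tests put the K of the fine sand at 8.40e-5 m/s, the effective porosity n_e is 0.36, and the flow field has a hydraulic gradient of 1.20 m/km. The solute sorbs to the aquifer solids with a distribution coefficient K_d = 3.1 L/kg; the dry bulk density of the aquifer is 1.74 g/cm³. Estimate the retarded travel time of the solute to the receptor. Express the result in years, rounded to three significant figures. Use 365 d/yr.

K = 8.40e-5 m/s × 86400 s/d = 7.258 m/d
Specific discharge q = 7.258 × 0.0012 = 0.008709 m/d
v = Ki/n = 7.258·0.0012/0.36 = 0.02419 m/d
Retardation R = 1 + ρ_b·K_d/n = 1 + 1.74×3.1/0.36 = 15.98
Contaminant velocity v_c = v/R = 0.02419/15.98 = 0.001514 m/d
t = L/v_c = 130/0.001514 = 85890 d
   = 85890/365 = 235 yr

235 years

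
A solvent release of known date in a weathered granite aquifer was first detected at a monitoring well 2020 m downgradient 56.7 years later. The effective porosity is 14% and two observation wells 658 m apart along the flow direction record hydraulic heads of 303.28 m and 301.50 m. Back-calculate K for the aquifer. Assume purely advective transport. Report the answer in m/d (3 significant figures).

Hydraulic gradient i = (303.28 − 301.50) / 658 = 1.78 / 658 = 0.002705
t = 56.7 years = 20700 d
v = L / t = 2020 / 20700 = 0.09761 m/d
K = v · n / i = 0.09761 × 0.14 / 0.002705 = 5.05 m/d

5.05 m/d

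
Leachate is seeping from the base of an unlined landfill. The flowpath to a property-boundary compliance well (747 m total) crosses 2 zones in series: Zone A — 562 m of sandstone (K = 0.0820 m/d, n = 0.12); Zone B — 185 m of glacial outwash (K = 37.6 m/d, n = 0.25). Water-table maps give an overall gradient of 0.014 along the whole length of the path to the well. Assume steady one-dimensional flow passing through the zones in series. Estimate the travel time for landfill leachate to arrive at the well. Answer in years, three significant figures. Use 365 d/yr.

204 years

Steady 1-D flow in series ⇒ the Darcy flux q is identical in every zone and the zone head losses add (resistances L/K in series).
Σ(L/K) = 562/0.0820 + 185/37.6 = 6854 + 4.920 = 6859 d
K_eq = L_total / Σ(L/K) = 747 / 6859 = 0.1089 m/d
q = K_eq · i = 0.1089 × 0.014 = 0.001525 m/d (same in every zone)
Zone A: v = q/n = 0.001525/0.12 = 0.01271 m/d → t_A = 562/0.01271 = 44230 d
Zone B: v = q/n = 0.001525/0.25 = 0.006099 m/d → t_B = 185/0.006099 = 30330 d
Total t = 44230 + 30330 = 74560 d
   = 74560 / 365 = 204 yr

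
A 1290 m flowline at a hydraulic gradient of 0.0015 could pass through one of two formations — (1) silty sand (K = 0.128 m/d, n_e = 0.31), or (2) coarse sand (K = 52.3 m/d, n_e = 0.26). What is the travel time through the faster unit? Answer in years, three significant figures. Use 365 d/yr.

Unit 1 (silty sand): v = 0.128×0.0015/0.31 = 6.194e-4 m/d, t = 1290/6.194e-4 = 2.083e6 d
Unit 2 (coarse sand): v = 52.3×0.0015/0.26 = 0.3017 m/d, t = 1290/0.3017 = 4275 d
Faster: 4275 d / 365 = 11.7 yr

11.7 years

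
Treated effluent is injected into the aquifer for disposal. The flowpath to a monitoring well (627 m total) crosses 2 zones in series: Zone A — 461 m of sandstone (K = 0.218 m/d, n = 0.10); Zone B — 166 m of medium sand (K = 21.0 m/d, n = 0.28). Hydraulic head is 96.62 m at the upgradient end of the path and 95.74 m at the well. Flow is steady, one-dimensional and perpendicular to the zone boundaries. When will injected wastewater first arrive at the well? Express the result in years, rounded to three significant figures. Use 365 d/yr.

612 years

Total head drop ΔH = 96.62 − 95.74 = 0.88 m
Steady 1-D flow in series ⇒ the Darcy flux q is identical in every zone and the zone head losses add (resistances L/K in series).
Σ(L/K) = 461/0.218 + 166/21.0 = 2115 + 7.905 = 2123 d
q = ΔH / Σ(L/K) = 0.88 / 2123 = 4.146e-4 m/d (same in every zone)
Zone A: v = q/n = 4.146e-4/0.10 = 0.004146 m/d → t_A = 461/0.004146 = 111200 d
Zone B: v = q/n = 4.146e-4/0.28 = 0.001481 m/d → t_B = 166/0.001481 = 112100 d
Total t = 111200 + 112100 = 223300 d
   = 223300 / 365 = 612 yr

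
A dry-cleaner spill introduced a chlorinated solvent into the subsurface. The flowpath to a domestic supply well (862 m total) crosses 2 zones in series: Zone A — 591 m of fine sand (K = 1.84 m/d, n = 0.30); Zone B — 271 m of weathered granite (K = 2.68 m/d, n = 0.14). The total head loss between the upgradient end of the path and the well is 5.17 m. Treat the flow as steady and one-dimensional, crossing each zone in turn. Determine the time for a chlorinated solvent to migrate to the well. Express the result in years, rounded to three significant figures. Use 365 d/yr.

48.2 years

Steady 1-D flow in series ⇒ the Darcy flux q is identical in every zone and the zone head losses add (resistances L/K in series).
Σ(L/K) = 591/1.84 + 271/2.68 = 321.2 + 101.1 = 422.3 d
q = ΔH / Σ(L/K) = 5.17 / 422.3 = 0.01224 m/d (same in every zone)
Zone A: v = q/n = 0.01224/0.30 = 0.04081 m/d → t_A = 591/0.04081 = 14480 d
Zone B: v = q/n = 0.01224/0.14 = 0.08744 m/d → t_B = 271/0.08744 = 3099 d
Total t = 14480 + 3099 = 17580 d
   = 17580 / 365 = 48.2 yr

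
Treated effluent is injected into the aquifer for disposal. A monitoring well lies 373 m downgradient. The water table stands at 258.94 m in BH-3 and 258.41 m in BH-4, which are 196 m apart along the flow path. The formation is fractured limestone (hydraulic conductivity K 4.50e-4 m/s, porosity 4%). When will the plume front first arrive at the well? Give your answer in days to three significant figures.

Hydraulic gradient i = (258.94 − 258.41) / 196 = 0.53 / 196 = 0.002704
K = 4.50e-4 m/s × 86400 s/d = 38.88 m/d
Specific discharge q = 38.88 × 0.002704 = 0.1051 m/d
Average linear velocity = 0.1051 / 0.04 = 2.628 m/d
t = L / v = 373 / 2.628 = 141.9 d

142 days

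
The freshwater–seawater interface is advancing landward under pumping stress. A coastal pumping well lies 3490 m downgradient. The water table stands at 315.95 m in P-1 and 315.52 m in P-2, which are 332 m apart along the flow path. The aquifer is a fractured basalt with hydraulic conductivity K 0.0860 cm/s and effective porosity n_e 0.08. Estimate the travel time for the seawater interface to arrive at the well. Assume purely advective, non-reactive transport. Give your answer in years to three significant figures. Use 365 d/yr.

7.95 years

Hydraulic gradient i = (315.95 − 315.52) / 332 = 0.43 / 332 = 0.001295
K = 0.0860 cm/s × 864 = 74.30 m/d
Specific discharge q = 74.30 × 0.001295 = 0.09624 m/d
v = Ki/n = 74.30·0.001295/0.08 = 1.203 m/d
t = L / v = 3490 / 1.203 = 2901 d
   = 2901 / 365 = 7.95 yr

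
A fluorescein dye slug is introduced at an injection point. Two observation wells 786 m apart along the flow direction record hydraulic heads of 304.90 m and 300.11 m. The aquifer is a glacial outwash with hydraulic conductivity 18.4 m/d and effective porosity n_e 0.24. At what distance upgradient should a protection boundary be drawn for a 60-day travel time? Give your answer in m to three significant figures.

28.0 m

Hydraulic gradient i = (304.90 − 300.11) / 786 = 4.79 / 786 = 0.006094
Darcy flux q = K·i = 18.4 × 0.006094 = 0.1121 m/d
Average linear velocity = 0.1121 / 0.24 = 0.4672 m/d
L = v × T = 0.4672 × 60 = 28.03 m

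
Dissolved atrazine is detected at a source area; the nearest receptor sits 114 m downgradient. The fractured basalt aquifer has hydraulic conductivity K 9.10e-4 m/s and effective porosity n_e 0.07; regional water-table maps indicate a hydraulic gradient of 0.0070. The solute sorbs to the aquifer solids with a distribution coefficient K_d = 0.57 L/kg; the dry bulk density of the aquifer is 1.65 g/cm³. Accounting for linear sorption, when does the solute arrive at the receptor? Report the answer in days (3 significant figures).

K = 9.10e-4 m/s × 86400 s/d = 78.62 m/d
q = Ki = 78.62 × 0.0070 = 0.5504 m/d
v = Ki/n = 78.62·0.0070/0.07 = 7.862 m/d
Retardation R = 1 + ρ_b·K_d/n = 1 + 1.65×0.57/0.07 = 14.44
Contaminant velocity v_c = v/R = 7.862/14.44 = 0.5446 m/d
t = L/v_c = 114/0.5446 = 209.3 d

209 days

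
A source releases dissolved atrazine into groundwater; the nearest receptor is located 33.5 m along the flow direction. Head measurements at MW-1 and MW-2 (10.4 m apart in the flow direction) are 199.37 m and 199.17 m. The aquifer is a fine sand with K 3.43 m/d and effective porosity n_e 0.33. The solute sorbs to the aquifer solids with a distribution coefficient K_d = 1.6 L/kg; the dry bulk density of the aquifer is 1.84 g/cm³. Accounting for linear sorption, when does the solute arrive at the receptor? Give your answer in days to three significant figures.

1660 days

Hydraulic gradient i = (199.37 − 199.17) / 10.4 = 0.20 / 10.4 = 0.01923
Darcy flux q = K·i = 3.43 × 0.01923 = 0.06596 m/d
v_s = q/n_e = 0.06596/0.33 = 0.1999 m/d
Retardation R = 1 + ρ_b·K_d/n = 1 + 1.84×1.6/0.33 = 9.921
Contaminant velocity v_c = v/R = 0.1999/9.921 = 0.02015 m/d
t = L/v_c = 33.5/0.02015 = 1663 d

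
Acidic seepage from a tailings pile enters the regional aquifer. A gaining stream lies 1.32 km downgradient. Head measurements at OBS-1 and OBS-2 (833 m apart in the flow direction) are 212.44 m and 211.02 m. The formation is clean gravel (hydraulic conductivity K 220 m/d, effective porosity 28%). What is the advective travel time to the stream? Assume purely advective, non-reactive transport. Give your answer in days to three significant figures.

986 days

Hydraulic gradient i = (212.44 − 211.02) / 833 = 1.42 / 833 = 0.001705
q = Ki = 220 × 0.001705 = 0.3750 m/d
v = Ki/n = 220·0.001705/0.28 = 1.339 m/d
L = 1.32 km = 1320 m
t = L / v = 1320 / 1.339 = 985.5 d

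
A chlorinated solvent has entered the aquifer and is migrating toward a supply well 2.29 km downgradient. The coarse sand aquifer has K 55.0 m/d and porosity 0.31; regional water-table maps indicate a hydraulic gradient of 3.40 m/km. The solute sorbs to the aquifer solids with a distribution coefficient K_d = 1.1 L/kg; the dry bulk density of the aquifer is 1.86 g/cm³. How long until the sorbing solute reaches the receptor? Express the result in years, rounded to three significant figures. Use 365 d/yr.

79.0 years

q = Ki = 55.0 × 0.0034 = 0.1870 m/d
v_s = q/n_e = 0.1870/0.31 = 0.6032 m/d
Retardation R = 1 + ρ_b·K_d/n = 1 + 1.86×1.1/0.31 = 7.600
Contaminant velocity v_c = v/R = 0.6032/7.600 = 0.07937 m/d
L = 2.29 km = 2290 m
t = L/v_c = 2290/0.07937 = 28850 d
   = 28850/365 = 79.0 yr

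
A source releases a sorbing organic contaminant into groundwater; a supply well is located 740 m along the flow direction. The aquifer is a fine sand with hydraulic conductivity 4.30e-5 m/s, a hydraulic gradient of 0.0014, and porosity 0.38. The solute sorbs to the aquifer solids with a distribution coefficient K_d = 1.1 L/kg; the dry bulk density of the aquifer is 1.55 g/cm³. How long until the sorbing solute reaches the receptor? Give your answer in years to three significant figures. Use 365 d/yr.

813 years

K = 4.30e-5 m/s × 86400 s/d = 3.715 m/d
q = Ki = 3.715 × 0.0014 = 0.005201 m/d
v_s = q/n_e = 0.005201/0.38 = 0.01369 m/d
Retardation R = 1 + ρ_b·K_d/n = 1 + 1.55×1.1/0.38 = 5.487
Contaminant velocity v_c = v/R = 0.01369/5.487 = 0.002495 m/d
t = L/v_c = 740/0.002495 = 296600 d
   = 296600/365 = 813 yr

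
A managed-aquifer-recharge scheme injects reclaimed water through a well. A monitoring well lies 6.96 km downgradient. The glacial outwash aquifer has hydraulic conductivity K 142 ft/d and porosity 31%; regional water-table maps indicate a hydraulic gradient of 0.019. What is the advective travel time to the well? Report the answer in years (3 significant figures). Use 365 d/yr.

7.19 years

K = 142 ft/d × 0.3048 = 43.28 m/d
Darcy flux q = K·i = 43.28 × 0.019 = 0.8224 m/d
v_s = q/n_e = 0.8224/0.31 = 2.653 m/d
L = 6.96 km = 6960 m
t = L / v = 6960 / 2.653 = 2624 d
   = 2624 / 365 = 7.19 yr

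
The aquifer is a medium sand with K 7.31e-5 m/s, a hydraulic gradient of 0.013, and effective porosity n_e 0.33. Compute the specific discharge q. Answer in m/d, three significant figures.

K = 7.31e-5 m/s × 86400 s/d = 6.316 m/d
q = Ki = 6.316 × 0.013 = 0.08211 m/d

0.0821 m/d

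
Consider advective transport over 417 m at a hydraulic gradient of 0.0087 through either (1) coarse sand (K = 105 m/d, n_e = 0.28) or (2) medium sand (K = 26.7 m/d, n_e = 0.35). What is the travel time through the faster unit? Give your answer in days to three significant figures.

128 days

Unit 1 (coarse sand): v = 105×0.0087/0.28 = 3.262 m/d, t = 417/3.262 = 127.8 d
Unit 2 (medium sand): v = 26.7×0.0087/0.35 = 0.6637 m/d, t = 417/0.6637 = 628.3 d
Faster unit: t = 128 d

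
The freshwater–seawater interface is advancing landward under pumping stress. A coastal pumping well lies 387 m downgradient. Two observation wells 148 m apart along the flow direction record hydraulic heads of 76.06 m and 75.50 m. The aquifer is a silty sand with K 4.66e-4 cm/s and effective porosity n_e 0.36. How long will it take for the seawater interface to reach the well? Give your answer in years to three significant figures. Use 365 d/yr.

251 years

Hydraulic gradient i = (76.06 − 75.50) / 148 = 0.56 / 148 = 0.003784
K = 4.66e-4 cm/s × 864 = 0.4026 m/d
Darcy flux q = K·i = 0.4026 × 0.003784 = 0.001523 m/d
Seepage velocity v = q / n = 0.001523 / 0.36 = 0.004232 m/d
t = L / v = 387 / 0.004232 = 91450 d
   = 91450 / 365 = 251 yr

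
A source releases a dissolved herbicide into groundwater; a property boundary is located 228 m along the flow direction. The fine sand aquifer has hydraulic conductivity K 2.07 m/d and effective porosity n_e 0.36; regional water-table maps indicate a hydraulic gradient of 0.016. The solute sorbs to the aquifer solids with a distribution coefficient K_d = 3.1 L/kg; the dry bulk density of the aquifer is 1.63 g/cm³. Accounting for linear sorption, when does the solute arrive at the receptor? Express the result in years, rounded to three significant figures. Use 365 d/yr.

Specific discharge q = 2.07 × 0.016 = 0.03312 m/d
v = Ki/n = 2.07·0.016/0.36 = 0.09200 m/d
Retardation R = 1 + ρ_b·K_d/n = 1 + 1.63×3.1/0.36 = 15.04
Contaminant velocity v_c = v/R = 0.09200/15.04 = 0.006119 m/d
t = L/v_c = 228/0.006119 = 37260 d
   = 37260/365 = 102 yr

102 years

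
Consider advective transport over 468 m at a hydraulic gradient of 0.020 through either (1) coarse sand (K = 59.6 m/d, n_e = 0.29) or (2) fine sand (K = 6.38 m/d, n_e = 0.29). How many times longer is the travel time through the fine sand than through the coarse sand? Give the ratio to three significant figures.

Unit 1 (coarse sand): v = 59.6×0.020/0.29 = 4.110 m/d, t = 468/4.110 = 113.9 d
Unit 2 (fine sand): v = 6.38×0.020/0.29 = 0.4400 m/d, t = 468/0.4400 = 1064 d
t(fine sand) / t(coarse sand) = 1064/113.9 = 9.34

9.34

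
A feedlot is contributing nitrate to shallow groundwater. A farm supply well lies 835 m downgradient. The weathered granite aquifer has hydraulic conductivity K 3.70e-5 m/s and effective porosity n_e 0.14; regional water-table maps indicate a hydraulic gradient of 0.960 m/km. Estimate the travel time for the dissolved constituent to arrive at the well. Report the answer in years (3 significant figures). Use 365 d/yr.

K = 3.70e-5 m/s × 86400 s/d = 3.197 m/d
Specific discharge q = 3.197 × 9.6e-4 = 0.003069 m/d
v = Ki/n = 3.197·9.6e-4/0.14 = 0.02192 m/d
t = L / v = 835 / 0.02192 = 38090 d
   = 38090 / 365 = 104 yr

104 years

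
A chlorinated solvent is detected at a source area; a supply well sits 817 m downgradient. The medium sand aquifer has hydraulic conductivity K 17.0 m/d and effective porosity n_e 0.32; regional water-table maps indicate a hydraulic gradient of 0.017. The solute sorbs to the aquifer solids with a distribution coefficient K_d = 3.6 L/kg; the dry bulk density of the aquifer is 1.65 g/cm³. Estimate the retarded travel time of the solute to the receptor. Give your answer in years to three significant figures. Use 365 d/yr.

q = Ki = 17.0 × 0.017 = 0.2890 m/d
Seepage velocity v = q / n = 0.2890 / 0.32 = 0.9031 m/d
Retardation R = 1 + ρ_b·K_d/n = 1 + 1.65×3.6/0.32 = 19.56
Contaminant velocity v_c = v/R = 0.9031/19.56 = 0.04617 m/d
t = L/v_c = 817/0.04617 = 17700 d
   = 17700/365 = 48.5 yr

48.5 years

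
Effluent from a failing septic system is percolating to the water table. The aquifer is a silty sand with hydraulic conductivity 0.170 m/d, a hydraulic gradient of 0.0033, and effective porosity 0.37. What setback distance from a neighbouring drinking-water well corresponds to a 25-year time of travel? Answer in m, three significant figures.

q = Ki = 0.170 × 0.0033 = 5.610e-4 m/d
v_s = q/n_e = 5.610e-4/0.37 = 0.001516 m/d
T = 25 yr × 365 = 9125 d
L = v × T = 0.001516 × 9125 = 13.84 m

13.8 m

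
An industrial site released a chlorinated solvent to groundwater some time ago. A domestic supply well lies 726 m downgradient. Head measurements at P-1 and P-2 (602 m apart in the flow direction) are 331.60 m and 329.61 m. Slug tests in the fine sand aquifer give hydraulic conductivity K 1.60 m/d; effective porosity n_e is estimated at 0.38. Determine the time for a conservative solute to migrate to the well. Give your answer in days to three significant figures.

52200 days

Hydraulic gradient i = (331.60 − 329.61) / 602 = 1.99 / 602 = 0.003306
Specific discharge q = 1.60 × 0.003306 = 0.005289 m/d
v_s = q/n_e = 0.005289/0.38 = 0.01392 m/d
t = L / v = 726 / 0.01392 = 52160 d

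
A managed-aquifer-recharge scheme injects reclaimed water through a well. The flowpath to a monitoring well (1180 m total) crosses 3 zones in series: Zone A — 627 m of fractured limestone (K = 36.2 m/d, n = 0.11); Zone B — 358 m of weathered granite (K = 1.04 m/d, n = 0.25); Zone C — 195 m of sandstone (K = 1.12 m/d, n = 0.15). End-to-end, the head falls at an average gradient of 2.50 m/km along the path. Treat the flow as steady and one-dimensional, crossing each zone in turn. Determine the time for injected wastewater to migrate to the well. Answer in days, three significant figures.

34100 days

For zones in series the flux q is common to all zones; the equivalent conductivity is the harmonic (thickness-weighted) mean, K_eq = L_total / Σ(L_j/K_j).
Σ(L/K) = 627/36.2 + 358/1.04 + 195/1.12 = 17.32 + 344.2 + 174.1 = 535.7 d
K_eq = L_total / Σ(L/K) = 1180 / 535.7 = 2.203 m/d
q = K_eq · i = 2.203 × 0.0025 = 0.005507 m/d (same in every zone)
Zone A: v = q/n = 0.005507/0.11 = 0.05007 m/d → t_A = 627/0.05007 = 12520 d
Zone B: v = q/n = 0.005507/0.25 = 0.02203 m/d → t_B = 358/0.02203 = 16250 d
Zone C: v = q/n = 0.005507/0.15 = 0.03671 m/d → t_C = 195/0.03671 = 5311 d
Total t = 12520 + 16250 + 5311 = 34090 d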